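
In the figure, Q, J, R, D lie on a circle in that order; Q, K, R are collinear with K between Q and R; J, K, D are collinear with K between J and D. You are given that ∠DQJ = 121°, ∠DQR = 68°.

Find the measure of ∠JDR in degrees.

∠JDR = 53°

1. ∠DRJ = 59°  [cyclic QJRD, opposite ∠Q+∠R]
2. ∠DJR = 68°  [same arc RD]
3. ∠JDR = 53°  [△JRD]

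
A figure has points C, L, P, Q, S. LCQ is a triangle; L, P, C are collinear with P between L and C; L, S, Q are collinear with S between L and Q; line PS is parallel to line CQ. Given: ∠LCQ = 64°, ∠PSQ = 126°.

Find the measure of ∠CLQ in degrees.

1. ∠LPS = 64°  [PS∥CQ, corresponding at P]
2. ∠LSP = 54°  [linear pair at S on LQ]
3. ∠PLS = 62°  [△LPS]
4. ∠CLQ = 62°  [P on LC, S on LQ]

∠CLQ = 62°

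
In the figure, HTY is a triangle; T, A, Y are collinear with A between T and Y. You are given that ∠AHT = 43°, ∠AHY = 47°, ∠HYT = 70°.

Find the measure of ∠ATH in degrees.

∠ATH = 20°

1. ∠AYH = 70°  [A on ray YT]
2. ∠HAY = 63°  [△HAY]
3. ∠HAT = 117°  [linear pair at A on TY]
4. ∠ATH = 20°  [△HTA]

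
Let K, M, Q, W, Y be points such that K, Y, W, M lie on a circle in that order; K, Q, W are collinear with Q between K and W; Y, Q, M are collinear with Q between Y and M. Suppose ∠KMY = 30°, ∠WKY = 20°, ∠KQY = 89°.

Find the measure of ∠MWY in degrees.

∠MWY = 101°

1. ∠KWY = 30°  [same arc KY]
2. ∠WMY = 20°  [same arc YW]
3. ∠WQY = 91°  [linear pair at Q on KW]
4. ∠MYW = 59°  [△YQW]
5. ∠MWY = 101°  [△YWM]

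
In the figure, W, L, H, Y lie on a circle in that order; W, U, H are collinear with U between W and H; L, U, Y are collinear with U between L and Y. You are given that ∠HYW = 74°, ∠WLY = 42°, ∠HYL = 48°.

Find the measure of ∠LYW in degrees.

1. ∠HLW = 106°  [cyclic WLHY, opposite ∠L+∠Y]
2. ∠HWL = 48°  [same arc LH]
3. ∠LHW = 26°  [△WLH]
4. ∠LYW = 26°  [same arc WL]

∠LYW = 26°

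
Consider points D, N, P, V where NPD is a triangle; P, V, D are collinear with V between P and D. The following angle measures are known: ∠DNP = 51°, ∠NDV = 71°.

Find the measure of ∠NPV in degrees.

∠NPV = 58°

1. ∠NDP = 71°  [V on ray DP]
2. ∠DPN = 58°  [△NPD]
3. ∠NPV = 58°  [V on ray PD]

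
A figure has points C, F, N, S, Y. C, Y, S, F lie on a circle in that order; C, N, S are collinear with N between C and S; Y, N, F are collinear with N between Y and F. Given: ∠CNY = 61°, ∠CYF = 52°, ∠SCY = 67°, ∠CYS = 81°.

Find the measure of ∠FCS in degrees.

∠FCS = 29°

1. ∠CSF = 52°  [same arc CF]
2. ∠CFS = 99°  [cyclic CYSF, opposite ∠Y+∠F]
3. ∠FCS = 29°  [△CSF]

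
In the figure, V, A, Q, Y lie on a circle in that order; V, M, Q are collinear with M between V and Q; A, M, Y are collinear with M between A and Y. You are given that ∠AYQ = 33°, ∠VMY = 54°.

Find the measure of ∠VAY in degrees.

∠VAY = 21°

1. ∠AVQ = 33°  [same arc AQ]
2. ∠AMQ = 54°  [vertical angles at M]
3. ∠AMV = 126°  [linear pair at M on VQ]
4. ∠VAY = 21°  [△VMA]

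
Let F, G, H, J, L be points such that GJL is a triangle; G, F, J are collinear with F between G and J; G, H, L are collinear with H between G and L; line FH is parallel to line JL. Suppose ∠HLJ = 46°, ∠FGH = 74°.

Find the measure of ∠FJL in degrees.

∠FJL = 60°

1. ∠GLJ = 46°  [H on ray LG]
2. ∠JGL = 74°  [F on GJ, H on GL]
3. ∠GJL = 60°  [△GJL]
4. ∠FJL = 60°  [F on ray JG]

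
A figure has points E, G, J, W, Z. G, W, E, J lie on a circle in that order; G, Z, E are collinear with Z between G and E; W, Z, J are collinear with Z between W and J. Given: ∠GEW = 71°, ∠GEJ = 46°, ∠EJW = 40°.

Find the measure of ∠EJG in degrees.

1. ∠EGW = 40°  [same arc WE]
2. ∠EWG = 69°  [△GWE]
3. ∠EJG = 111°  [cyclic GWEJ, opposite ∠W+∠J]

∠EJG = 111°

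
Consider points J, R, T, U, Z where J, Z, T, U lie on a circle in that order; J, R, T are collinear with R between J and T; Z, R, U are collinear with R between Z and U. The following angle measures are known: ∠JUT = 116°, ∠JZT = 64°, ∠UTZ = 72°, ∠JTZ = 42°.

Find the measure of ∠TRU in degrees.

1. ∠TJZ = 74°  [△JZT]
2. ∠UJZ = 108°  [cyclic JZTU, opposite ∠J+∠T]
3. ∠JUZ = 42°  [same arc JZ]
4. ∠TUZ = 74°  [same arc ZT]
5. ∠JZU = 30°  [△JZU]
6. ∠JTU = 30°  [same arc JU]
7. ∠TRU = 76°  [△TRU]

∠TRU = 76°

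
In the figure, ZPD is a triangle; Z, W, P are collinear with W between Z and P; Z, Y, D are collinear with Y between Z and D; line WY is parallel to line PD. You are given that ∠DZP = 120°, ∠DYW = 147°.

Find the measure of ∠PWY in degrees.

∠PWY = 153°

1. ∠WZY = 120°  [W on ZP, Y on ZD]
2. ∠WYZ = 33°  [linear pair at Y on ZD]
3. ∠YWZ = 27°  [△ZWY]
4. ∠PWY = 153°  [linear pair at W on ZP]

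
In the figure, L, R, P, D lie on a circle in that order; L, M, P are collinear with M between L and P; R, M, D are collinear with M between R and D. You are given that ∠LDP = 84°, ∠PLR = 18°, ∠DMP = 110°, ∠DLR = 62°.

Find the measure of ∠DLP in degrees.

∠DLP = 44°

1. ∠LRP = 96°  [cyclic LRPD, opposite ∠R+∠D]
2. ∠LPR = 66°  [△LRP]
3. ∠DML = 70°  [linear pair at M on LP]
4. ∠LDR = 66°  [same arc LR]
5. ∠DLP = 44°  [△LMD]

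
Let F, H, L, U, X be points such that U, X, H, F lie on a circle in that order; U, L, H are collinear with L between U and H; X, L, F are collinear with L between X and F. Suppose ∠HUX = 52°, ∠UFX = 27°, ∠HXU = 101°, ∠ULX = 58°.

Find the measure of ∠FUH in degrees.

∠FUH = 31°

1. ∠HFX = 52°  [same arc XH]
2. ∠HFU = 79°  [cyclic UXHF, opposite ∠X+∠F]
3. ∠FLH = 58°  [vertical angles at L]
4. ∠FHU = 70°  [△HLF]
5. ∠FUH = 31°  [△UHF]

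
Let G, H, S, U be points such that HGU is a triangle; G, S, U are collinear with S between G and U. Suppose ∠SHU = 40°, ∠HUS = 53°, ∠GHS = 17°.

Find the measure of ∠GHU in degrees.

∠GHU = 57°

1. ∠HSU = 87°  [△HSU]
2. ∠GUH = 53°  [S on ray UG]
3. ∠GSH = 93°  [linear pair at S on GU]
4. ∠HGS = 70°  [△HGS]
5. ∠HGU = 70°  [S on ray GU]
6. ∠GHU = 57°  [△HGU]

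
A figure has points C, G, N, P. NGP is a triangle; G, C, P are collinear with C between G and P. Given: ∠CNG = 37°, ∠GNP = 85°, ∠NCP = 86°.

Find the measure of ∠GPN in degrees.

1. ∠GCN = 94°  [linear pair at C on GP]
2. ∠CGN = 49°  [△NGC]
3. ∠NGP = 49°  [C on ray GP]
4. ∠GPN = 46°  [△NGP]

∠GPN = 46°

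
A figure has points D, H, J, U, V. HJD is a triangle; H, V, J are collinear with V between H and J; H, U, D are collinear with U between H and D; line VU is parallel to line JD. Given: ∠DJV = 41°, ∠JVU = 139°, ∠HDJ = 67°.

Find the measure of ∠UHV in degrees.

1. ∠HVU = 41°  [linear pair at V on HJ]
2. ∠HUV = 67°  [VU∥JD, corresponding at U]
3. ∠UHV = 72°  [△HVU]

∠UHV = 72°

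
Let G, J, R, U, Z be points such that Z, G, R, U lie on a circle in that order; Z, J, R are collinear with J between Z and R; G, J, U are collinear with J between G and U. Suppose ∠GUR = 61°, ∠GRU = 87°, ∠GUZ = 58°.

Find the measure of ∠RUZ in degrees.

∠RUZ = 119°

1. ∠GZR = 61°  [same arc GR]
2. ∠GRZ = 58°  [same arc ZG]
3. ∠RGZ = 61°  [△ZGR]
4. ∠RUZ = 119°  [cyclic ZGRU, opposite ∠G+∠U]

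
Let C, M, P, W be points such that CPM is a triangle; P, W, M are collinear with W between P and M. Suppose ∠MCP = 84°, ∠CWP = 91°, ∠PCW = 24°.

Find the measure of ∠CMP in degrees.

1. ∠CPW = 65°  [△CPW]
2. ∠CPM = 65°  [W on ray PM]
3. ∠CMP = 31°  [△CPM]

∠CMP = 31°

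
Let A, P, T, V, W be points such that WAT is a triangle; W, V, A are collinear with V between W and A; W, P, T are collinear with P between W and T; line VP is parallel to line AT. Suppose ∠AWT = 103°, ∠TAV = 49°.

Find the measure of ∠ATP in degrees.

1. ∠TAW = 49°  [V on ray AW]
2. ∠ATW = 28°  [△WAT]
3. ∠ATP = 28°  [P on ray TW]

∠ATP = 28°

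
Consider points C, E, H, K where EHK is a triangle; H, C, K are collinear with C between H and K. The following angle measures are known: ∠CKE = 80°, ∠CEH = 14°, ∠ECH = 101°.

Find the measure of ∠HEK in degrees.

1. ∠EKH = 80°  [C on ray KH]
2. ∠CHE = 65°  [△EHC]
3. ∠EHK = 65°  [C on ray HK]
4. ∠HEK = 35°  [△EHK]

∠HEK = 35°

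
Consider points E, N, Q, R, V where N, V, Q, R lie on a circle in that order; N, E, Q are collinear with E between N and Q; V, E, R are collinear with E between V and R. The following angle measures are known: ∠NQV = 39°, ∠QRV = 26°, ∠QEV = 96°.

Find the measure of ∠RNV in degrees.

1. ∠QVR = 45°  [△VEQ]
2. ∠RQV = 109°  [△VQR]
3. ∠RNV = 71°  [cyclic NVQR, opposite ∠N+∠Q]

∠RNV = 71°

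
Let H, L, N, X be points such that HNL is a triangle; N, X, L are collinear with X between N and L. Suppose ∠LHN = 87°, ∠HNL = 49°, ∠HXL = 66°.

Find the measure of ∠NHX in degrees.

∠NHX = 17°

1. ∠HNX = 49°  [X on ray NL]
2. ∠HXN = 114°  [linear pair at X on NL]
3. ∠NHX = 17°  [△HNX]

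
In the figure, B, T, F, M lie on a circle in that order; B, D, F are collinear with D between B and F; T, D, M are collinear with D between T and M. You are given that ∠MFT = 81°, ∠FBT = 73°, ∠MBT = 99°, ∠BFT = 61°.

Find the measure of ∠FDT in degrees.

∠FDT = 93°

1. ∠FMT = 73°  [same arc TF]
2. ∠FTM = 26°  [△TFM]
3. ∠FDT = 93°  [△TDF]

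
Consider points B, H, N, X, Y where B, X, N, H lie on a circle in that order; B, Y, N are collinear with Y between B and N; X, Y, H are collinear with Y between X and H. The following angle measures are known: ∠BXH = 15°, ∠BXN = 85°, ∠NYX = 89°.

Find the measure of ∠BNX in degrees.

1. ∠BNH = 15°  [same arc BH]
2. ∠BHN = 95°  [cyclic BXNH, opposite ∠X+∠H]
3. ∠BYH = 89°  [vertical angles at Y]
4. ∠HBN = 70°  [△BNH]
5. ∠BHX = 21°  [△BYH]
6. ∠BNX = 21°  [same arc BX]

∠BNX = 21°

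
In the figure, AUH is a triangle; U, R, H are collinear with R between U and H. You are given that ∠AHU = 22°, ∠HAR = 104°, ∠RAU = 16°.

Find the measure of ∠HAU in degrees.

∠HAU = 120°

1. ∠AHR = 22°  [R on ray HU]
2. ∠ARH = 54°  [△ARH]
3. ∠ARU = 126°  [linear pair at R on UH]
4. ∠AUR = 38°  [△AUR]
5. ∠AUH = 38°  [R on ray UH]
6. ∠HAU = 120°  [△AUH]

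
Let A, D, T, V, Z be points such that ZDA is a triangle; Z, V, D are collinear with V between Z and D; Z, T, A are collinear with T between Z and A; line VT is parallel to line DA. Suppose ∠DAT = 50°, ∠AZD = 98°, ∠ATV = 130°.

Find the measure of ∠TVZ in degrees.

∠TVZ = 32°

1. ∠DAZ = 50°  [T on ray AZ]
2. ∠ADZ = 32°  [△ZDA]
3. ∠TVZ = 32°  [VT∥DA, corresponding at V]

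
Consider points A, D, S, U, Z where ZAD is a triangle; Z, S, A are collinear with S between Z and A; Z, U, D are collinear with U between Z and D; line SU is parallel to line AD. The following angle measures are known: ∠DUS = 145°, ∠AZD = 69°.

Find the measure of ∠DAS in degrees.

∠DAS = 76°

1. ∠SUZ = 35°  [linear pair at U on ZD]
2. ∠SZU = 69°  [S on ZA, U on ZD]
3. ∠USZ = 76°  [△ZSU]
4. ∠ASU = 104°  [linear pair at S on ZA]
5. ∠DAS = 76°  [SU∥AD, co-interior at A–S]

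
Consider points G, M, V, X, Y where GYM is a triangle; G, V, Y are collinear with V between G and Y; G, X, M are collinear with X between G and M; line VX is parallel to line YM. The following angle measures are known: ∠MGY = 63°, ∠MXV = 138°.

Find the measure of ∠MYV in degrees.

1. ∠VGX = 63°  [V on GY, X on GM]
2. ∠GXV = 42°  [linear pair at X on GM]
3. ∠GVX = 75°  [△GVX]
4. ∠XVY = 105°  [linear pair at V on GY]
5. ∠MYV = 75°  [VX∥YM, co-interior at Y–V]

∠MYV = 75°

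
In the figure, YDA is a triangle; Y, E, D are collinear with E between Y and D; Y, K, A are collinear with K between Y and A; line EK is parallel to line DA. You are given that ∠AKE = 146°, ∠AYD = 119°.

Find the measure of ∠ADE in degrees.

1. ∠EKY = 34°  [linear pair at K on YA]
2. ∠EYK = 119°  [E on YD, K on YA]
3. ∠KEY = 27°  [△YEK]
4. ∠DEK = 153°  [linear pair at E on YD]
5. ∠ADE = 27°  [EK∥DA, co-interior at D–E]

∠ADE = 27°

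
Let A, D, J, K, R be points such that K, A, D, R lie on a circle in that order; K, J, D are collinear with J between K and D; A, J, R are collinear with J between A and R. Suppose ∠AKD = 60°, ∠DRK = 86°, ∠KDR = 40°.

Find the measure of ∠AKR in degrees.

∠AKR = 114°

1. ∠DAK = 94°  [cyclic KADR, opposite ∠A+∠R]
2. ∠KAR = 40°  [same arc KR]
3. ∠ADK = 26°  [△KAD]
4. ∠ARK = 26°  [same arc KA]
5. ∠AKR = 114°  [△KAR]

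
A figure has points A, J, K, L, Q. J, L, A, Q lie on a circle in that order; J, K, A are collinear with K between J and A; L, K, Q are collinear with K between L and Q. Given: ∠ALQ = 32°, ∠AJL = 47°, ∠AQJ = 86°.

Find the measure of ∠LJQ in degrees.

1. ∠AQL = 47°  [same arc LA]
2. ∠LAQ = 101°  [△LAQ]
3. ∠LJQ = 79°  [cyclic JLAQ, opposite ∠J+∠A]

∠LJQ = 79°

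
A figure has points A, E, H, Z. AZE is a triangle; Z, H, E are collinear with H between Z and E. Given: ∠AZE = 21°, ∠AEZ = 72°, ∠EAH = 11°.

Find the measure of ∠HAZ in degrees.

1. ∠AZH = 21°  [H on ray ZE]
2. ∠AEH = 72°  [H on ray EZ]
3. ∠AHE = 97°  [△AHE]
4. ∠AHZ = 83°  [linear pair at H on ZE]
5. ∠HAZ = 76°  [△AZH]

∠HAZ = 76°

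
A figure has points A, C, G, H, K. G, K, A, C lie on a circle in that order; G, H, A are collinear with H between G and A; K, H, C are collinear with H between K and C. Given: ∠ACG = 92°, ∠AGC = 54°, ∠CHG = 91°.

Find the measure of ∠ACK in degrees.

1. ∠CAG = 34°  [△GAC]
2. ∠AHC = 89°  [linear pair at H on GA]
3. ∠ACK = 57°  [△AHC]

∠ACK = 57°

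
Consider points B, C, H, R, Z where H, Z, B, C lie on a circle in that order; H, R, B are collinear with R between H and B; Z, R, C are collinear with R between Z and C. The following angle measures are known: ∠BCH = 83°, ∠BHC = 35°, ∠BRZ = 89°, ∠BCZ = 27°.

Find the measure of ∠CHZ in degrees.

∠CHZ = 62°

1. ∠BZC = 35°  [same arc BC]
2. ∠CBZ = 118°  [△ZBC]
3. ∠CHZ = 62°  [cyclic HZBC, opposite ∠H+∠B]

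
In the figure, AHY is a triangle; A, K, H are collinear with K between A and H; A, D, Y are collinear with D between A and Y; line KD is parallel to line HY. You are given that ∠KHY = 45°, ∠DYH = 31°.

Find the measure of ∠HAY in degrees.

∠HAY = 104°

1. ∠AHY = 45°  [K on ray HA]
2. ∠AYH = 31°  [D on ray YA]
3. ∠HAY = 104°  [△AHY]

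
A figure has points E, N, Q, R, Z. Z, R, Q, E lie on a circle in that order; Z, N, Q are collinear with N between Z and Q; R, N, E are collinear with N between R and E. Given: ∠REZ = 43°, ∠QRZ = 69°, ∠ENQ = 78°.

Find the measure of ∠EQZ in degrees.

∠EQZ = 34°

1. ∠RQZ = 43°  [same arc ZR]
2. ∠QZR = 68°  [△ZRQ]
3. ∠QER = 68°  [same arc RQ]
4. ∠EQZ = 34°  [△QNE]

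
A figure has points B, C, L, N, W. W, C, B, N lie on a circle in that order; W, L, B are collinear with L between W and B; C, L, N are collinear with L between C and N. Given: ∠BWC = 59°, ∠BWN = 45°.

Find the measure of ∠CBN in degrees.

1. ∠BNC = 59°  [same arc CB]
2. ∠BCN = 45°  [same arc BN]
3. ∠CBN = 76°  [△CBN]

∠CBN = 76°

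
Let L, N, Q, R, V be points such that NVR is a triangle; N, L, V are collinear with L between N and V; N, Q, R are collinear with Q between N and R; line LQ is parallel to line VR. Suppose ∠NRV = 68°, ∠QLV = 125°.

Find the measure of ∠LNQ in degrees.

∠LNQ = 57°

1. ∠LQN = 68°  [LQ∥VR, corresponding at Q]
2. ∠NLQ = 55°  [linear pair at L on NV]
3. ∠LNQ = 57°  [△NLQ]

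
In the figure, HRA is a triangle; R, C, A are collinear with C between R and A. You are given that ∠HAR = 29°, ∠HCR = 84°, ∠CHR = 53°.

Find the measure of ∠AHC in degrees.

1. ∠CAH = 29°  [C on ray AR]
2. ∠ACH = 96°  [linear pair at C on RA]
3. ∠AHC = 55°  [△HCA]

∠AHC = 55°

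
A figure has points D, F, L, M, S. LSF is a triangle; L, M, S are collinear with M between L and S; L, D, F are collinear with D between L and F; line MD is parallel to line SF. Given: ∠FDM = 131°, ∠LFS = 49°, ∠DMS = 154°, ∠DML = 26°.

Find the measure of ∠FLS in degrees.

∠FLS = 105°

1. ∠LDM = 49°  [linear pair at D on LF]
2. ∠DLM = 105°  [△LMD]
3. ∠FLS = 105°  [M on LS, D on LF]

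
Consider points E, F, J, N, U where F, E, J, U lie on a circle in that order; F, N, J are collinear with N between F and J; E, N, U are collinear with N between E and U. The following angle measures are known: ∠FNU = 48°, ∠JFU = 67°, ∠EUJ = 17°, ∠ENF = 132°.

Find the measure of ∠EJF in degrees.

∠EJF = 65°

1. ∠ENJ = 48°  [vertical angles at N]
2. ∠JEU = 67°  [same arc JU]
3. ∠EJF = 65°  [△ENJ]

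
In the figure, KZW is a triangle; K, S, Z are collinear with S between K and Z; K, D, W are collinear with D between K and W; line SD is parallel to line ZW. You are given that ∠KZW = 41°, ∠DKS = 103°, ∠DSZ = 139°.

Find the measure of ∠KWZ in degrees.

1. ∠DSK = 41°  [SD∥ZW, corresponding at S]
2. ∠KDS = 36°  [△KSD]
3. ∠KWZ = 36°  [SD∥ZW, corresponding at D]

∠KWZ = 36°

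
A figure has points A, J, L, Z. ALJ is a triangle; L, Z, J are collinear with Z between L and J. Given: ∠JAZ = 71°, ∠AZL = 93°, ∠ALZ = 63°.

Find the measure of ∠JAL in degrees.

1. ∠AZJ = 87°  [linear pair at Z on LJ]
2. ∠ALJ = 63°  [Z on ray LJ]
3. ∠AJZ = 22°  [△AZJ]
4. ∠AJL = 22°  [Z on ray JL]
5. ∠JAL = 95°  [△ALJ]

∠JAL = 95°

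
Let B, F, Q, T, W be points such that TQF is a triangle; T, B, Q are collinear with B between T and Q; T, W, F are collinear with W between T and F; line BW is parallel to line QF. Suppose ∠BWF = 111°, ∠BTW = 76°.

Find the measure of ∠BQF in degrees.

∠BQF = 35°

1. ∠BWT = 69°  [linear pair at W on TF]
2. ∠TBW = 35°  [△TBW]
3. ∠QBW = 145°  [linear pair at B on TQ]
4. ∠BQF = 35°  [BW∥QF, co-interior at Q–B]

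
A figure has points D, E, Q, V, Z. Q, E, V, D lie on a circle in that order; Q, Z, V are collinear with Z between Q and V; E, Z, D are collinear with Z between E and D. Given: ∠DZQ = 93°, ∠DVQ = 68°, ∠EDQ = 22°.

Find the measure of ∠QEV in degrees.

1. ∠DQV = 65°  [△QZD]
2. ∠QDV = 47°  [△QVD]
3. ∠QEV = 133°  [cyclic QEVD, opposite ∠E+∠D]

∠QEV = 133°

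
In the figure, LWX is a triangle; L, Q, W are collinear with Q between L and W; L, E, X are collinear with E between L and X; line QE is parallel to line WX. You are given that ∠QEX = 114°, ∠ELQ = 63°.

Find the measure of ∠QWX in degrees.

∠QWX = 51°

1. ∠LEQ = 66°  [linear pair at E on LX]
2. ∠EQL = 51°  [△LQE]
3. ∠EQW = 129°  [linear pair at Q on LW]
4. ∠QWX = 51°  [QE∥WX, co-interior at W–Q]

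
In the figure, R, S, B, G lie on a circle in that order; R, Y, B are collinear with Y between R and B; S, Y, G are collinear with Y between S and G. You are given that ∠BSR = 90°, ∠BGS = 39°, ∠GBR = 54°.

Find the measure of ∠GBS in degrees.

∠GBS = 105°

1. ∠BGR = 90°  [cyclic RSBG, opposite ∠S+∠G]
2. ∠BRG = 36°  [△RBG]
3. ∠BSG = 36°  [same arc BG]
4. ∠GBS = 105°  [△SBG]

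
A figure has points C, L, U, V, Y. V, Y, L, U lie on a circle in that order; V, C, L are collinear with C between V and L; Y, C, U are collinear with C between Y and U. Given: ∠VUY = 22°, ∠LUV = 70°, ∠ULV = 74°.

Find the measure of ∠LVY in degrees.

1. ∠VLY = 22°  [same arc VY]
2. ∠LYV = 110°  [cyclic VYLU, opposite ∠Y+∠U]
3. ∠LVY = 48°  [△VYL]

∠LVY = 48°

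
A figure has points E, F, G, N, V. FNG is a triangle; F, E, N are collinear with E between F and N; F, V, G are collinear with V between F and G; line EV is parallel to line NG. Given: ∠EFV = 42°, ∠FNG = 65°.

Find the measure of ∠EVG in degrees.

1. ∠GFN = 42°  [E on FN, V on FG]
2. ∠FGN = 73°  [△FNG]
3. ∠EVF = 73°  [EV∥NG, corresponding at V]
4. ∠EVG = 107°  [linear pair at V on FG]

∠EVG = 107°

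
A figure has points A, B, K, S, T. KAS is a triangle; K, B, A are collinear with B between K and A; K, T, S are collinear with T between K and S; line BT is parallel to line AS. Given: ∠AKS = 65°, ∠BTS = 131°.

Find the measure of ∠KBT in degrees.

∠KBT = 66°

1. ∠BKT = 65°  [B on KA, T on KS]
2. ∠BTK = 49°  [linear pair at T on KS]
3. ∠KBT = 66°  [△KBT]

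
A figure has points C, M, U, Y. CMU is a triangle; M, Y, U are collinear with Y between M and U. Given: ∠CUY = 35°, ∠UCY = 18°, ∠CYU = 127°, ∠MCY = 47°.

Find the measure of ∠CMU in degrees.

∠CMU = 80°

1. ∠CYM = 53°  [linear pair at Y on MU]
2. ∠CMY = 80°  [△CMY]
3. ∠CMU = 80°  [Y on ray MU]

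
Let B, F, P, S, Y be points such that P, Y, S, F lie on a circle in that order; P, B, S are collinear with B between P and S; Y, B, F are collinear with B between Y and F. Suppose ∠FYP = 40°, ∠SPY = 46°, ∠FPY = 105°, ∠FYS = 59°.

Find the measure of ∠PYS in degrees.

1. ∠FSP = 40°  [same arc PF]
2. ∠FPS = 59°  [same arc SF]
3. ∠PFS = 81°  [△PSF]
4. ∠PYS = 99°  [cyclic PYSF, opposite ∠Y+∠F]

∠PYS = 99°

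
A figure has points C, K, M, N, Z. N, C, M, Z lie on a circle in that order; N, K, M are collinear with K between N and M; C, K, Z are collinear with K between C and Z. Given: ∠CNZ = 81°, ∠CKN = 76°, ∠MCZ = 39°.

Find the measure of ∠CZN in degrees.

∠CZN = 37°

1. ∠MKZ = 76°  [vertical angles at K]
2. ∠MNZ = 39°  [same arc MZ]
3. ∠NKZ = 104°  [linear pair at K on NM]
4. ∠CZN = 37°  [△NKZ]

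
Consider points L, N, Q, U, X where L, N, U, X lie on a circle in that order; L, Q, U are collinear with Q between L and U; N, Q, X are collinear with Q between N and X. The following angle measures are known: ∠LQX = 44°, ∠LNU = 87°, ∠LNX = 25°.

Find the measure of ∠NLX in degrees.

∠NLX = 81°

1. ∠LXU = 93°  [cyclic LNUX, opposite ∠N+∠X]
2. ∠LUX = 25°  [same arc LX]
3. ∠ULX = 62°  [△LUX]
4. ∠LXN = 74°  [△LQX]
5. ∠NLX = 81°  [△LNX]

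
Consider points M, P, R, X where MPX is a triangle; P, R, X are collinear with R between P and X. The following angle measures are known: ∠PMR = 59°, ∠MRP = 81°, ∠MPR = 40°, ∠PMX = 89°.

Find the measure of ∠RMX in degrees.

1. ∠MRX = 99°  [linear pair at R on PX]
2. ∠MPX = 40°  [R on ray PX]
3. ∠MXP = 51°  [△MPX]
4. ∠MXR = 51°  [R on ray XP]
5. ∠RMX = 30°  [△MRX]

∠RMX = 30°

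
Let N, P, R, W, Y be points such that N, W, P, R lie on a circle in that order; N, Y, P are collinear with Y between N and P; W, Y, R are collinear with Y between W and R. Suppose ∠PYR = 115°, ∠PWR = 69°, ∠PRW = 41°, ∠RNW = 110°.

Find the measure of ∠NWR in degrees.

1. ∠NYW = 115°  [vertical angles at Y]
2. ∠PNW = 41°  [same arc WP]
3. ∠NWR = 24°  [△NYW]

∠NWR = 24°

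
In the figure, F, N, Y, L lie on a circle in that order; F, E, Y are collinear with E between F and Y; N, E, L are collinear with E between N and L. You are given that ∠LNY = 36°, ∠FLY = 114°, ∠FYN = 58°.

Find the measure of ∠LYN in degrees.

∠LYN = 88°

1. ∠LFY = 36°  [same arc YL]
2. ∠FYL = 30°  [△FYL]
3. ∠FLN = 58°  [same arc FN]
4. ∠FNL = 30°  [same arc FL]
5. ∠LFN = 92°  [△FNL]
6. ∠LYN = 88°  [cyclic FNYL, opposite ∠F+∠Y]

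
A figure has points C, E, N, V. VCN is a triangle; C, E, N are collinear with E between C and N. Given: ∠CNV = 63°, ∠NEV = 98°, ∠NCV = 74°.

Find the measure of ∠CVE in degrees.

∠CVE = 24°

1. ∠CEV = 82°  [linear pair at E on CN]
2. ∠ECV = 74°  [E on ray CN]
3. ∠CVE = 24°  [△VCE]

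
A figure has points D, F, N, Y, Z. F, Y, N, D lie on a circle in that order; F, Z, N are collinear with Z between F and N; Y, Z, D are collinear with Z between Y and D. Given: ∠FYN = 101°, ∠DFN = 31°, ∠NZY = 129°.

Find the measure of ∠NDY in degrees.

∠NDY = 59°

1. ∠FDN = 79°  [cyclic FYND, opposite ∠Y+∠D]
2. ∠DNF = 70°  [△FND]
3. ∠DZF = 129°  [vertical angles at Z]
4. ∠DZN = 51°  [linear pair at Z on FN]
5. ∠NDY = 59°  [△NZD]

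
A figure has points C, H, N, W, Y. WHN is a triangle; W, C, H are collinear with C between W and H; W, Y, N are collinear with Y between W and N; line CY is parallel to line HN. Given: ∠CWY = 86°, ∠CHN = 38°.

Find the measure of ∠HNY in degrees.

∠HNY = 56°

1. ∠HWN = 86°  [C on WH, Y on WN]
2. ∠NHW = 38°  [C on ray HW]
3. ∠HNW = 56°  [△WHN]
4. ∠HNY = 56°  [Y on ray NW]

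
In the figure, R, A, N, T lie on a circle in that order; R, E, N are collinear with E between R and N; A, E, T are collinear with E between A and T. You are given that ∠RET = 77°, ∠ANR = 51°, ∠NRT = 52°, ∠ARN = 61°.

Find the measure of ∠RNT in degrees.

1. ∠NET = 103°  [linear pair at E on RN]
2. ∠ATN = 61°  [same arc AN]
3. ∠RNT = 16°  [△NET]

∠RNT = 16°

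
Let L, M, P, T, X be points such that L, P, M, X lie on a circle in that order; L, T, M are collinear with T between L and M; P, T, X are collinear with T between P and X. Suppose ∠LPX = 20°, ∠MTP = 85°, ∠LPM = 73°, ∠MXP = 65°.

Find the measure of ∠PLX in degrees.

∠PLX = 118°

1. ∠LMX = 20°  [same arc LX]
2. ∠LTX = 85°  [vertical angles at T]
3. ∠LXM = 107°  [cyclic LPMX, opposite ∠P+∠X]
4. ∠MLX = 53°  [△LMX]
5. ∠LXP = 42°  [△LTX]
6. ∠PLX = 118°  [△LPX]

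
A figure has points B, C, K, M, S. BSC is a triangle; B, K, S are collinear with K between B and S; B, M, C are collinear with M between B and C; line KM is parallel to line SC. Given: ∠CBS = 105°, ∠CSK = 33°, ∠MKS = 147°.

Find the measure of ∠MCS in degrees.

∠MCS = 42°

1. ∠BSC = 33°  [K on ray SB]
2. ∠BCS = 42°  [△BSC]
3. ∠MCS = 42°  [M on ray CB]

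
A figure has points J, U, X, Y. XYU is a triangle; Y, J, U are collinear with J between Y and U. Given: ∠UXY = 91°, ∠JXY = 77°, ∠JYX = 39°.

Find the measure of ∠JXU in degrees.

1. ∠XJY = 64°  [△XYJ]
2. ∠UYX = 39°  [J on ray YU]
3. ∠UJX = 116°  [linear pair at J on YU]
4. ∠XUY = 50°  [△XYU]
5. ∠JUX = 50°  [J on ray UY]
6. ∠JXU = 14°  [△XJU]

∠JXU = 14°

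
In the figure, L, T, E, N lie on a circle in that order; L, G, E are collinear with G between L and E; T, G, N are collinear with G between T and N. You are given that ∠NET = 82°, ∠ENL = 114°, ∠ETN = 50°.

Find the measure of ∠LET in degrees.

1. ∠ENT = 48°  [△TEN]
2. ∠ETL = 66°  [cyclic LTEN, opposite ∠T+∠N]
3. ∠ELT = 48°  [same arc TE]
4. ∠LET = 66°  [△LTE]

∠LET = 66°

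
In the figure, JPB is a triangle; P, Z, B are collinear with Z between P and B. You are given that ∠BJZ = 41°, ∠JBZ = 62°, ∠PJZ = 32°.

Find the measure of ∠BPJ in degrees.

∠BPJ = 45°

1. ∠BZJ = 77°  [△JZB]
2. ∠JZP = 103°  [linear pair at Z on PB]
3. ∠JPZ = 45°  [△JPZ]
4. ∠BPJ = 45°  [Z on ray PB]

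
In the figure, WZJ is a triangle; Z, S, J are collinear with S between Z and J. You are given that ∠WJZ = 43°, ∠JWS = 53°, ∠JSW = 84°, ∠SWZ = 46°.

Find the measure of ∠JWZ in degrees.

∠JWZ = 99°

1. ∠WSZ = 96°  [linear pair at S on ZJ]
2. ∠SZW = 38°  [△WZS]
3. ∠JZW = 38°  [S on ray ZJ]
4. ∠JWZ = 99°  [△WZJ]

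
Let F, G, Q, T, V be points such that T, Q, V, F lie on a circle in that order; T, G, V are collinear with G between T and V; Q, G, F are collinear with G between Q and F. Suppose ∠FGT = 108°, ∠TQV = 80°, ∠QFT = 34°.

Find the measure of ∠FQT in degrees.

1. ∠QGV = 108°  [vertical angles at G]
2. ∠QVT = 34°  [same arc TQ]
3. ∠QGT = 72°  [linear pair at G on TV]
4. ∠QTV = 66°  [△TQV]
5. ∠FQT = 42°  [△TGQ]

∠FQT = 42°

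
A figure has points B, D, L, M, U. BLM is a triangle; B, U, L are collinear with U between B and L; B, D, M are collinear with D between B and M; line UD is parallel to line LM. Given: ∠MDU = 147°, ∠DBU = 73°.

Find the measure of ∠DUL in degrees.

∠DUL = 106°

1. ∠BDU = 33°  [linear pair at D on BM]
2. ∠BUD = 74°  [△BUD]
3. ∠DUL = 106°  [linear pair at U on BL]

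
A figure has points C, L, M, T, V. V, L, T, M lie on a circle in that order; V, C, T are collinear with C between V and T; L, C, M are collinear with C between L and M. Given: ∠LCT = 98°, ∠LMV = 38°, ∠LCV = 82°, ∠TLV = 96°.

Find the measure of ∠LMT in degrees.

1. ∠MCV = 98°  [vertical angles at C]
2. ∠MVT = 44°  [△VCM]
3. ∠MCT = 82°  [vertical angles at C]
4. ∠TMV = 84°  [cyclic VLTM, opposite ∠L+∠M]
5. ∠MTV = 52°  [△VTM]
6. ∠LMT = 46°  [△TCM]

∠LMT = 46°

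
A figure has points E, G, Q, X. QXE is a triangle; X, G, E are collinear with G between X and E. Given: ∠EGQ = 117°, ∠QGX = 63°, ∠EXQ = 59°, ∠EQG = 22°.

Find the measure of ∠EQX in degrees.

∠EQX = 80°

1. ∠GEQ = 41°  [△QGE]
2. ∠QEX = 41°  [G on ray EX]
3. ∠EQX = 80°  [△QXE]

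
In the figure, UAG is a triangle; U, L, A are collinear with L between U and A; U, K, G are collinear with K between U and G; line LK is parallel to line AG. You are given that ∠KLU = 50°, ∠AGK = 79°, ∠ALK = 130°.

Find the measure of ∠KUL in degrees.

∠KUL = 51°

1. ∠GAU = 50°  [LK∥AG, corresponding at L]
2. ∠AGU = 79°  [K on ray GU]
3. ∠AUG = 51°  [△UAG]
4. ∠KUL = 51°  [L on UA, K on UG]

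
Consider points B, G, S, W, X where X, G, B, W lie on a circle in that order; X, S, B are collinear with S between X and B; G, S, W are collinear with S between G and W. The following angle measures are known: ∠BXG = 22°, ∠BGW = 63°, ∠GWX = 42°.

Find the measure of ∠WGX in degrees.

1. ∠BWG = 22°  [same arc GB]
2. ∠GBW = 95°  [△GBW]
3. ∠GXW = 85°  [cyclic XGBW, opposite ∠X+∠B]
4. ∠WGX = 53°  [△XGW]

∠WGX = 53°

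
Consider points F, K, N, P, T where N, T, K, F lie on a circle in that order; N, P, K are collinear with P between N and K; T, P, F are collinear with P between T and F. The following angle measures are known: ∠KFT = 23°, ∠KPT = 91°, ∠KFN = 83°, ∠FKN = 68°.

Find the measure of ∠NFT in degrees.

∠NFT = 60°

1. ∠FPN = 91°  [vertical angles at P]
2. ∠FNK = 29°  [△NKF]
3. ∠NFT = 60°  [△NPF]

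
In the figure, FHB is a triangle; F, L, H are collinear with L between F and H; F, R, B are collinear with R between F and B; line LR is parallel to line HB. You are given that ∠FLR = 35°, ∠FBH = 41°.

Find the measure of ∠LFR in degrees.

∠LFR = 104°

1. ∠BHF = 35°  [LR∥HB, corresponding at L]
2. ∠BFH = 104°  [△FHB]
3. ∠LFR = 104°  [L on FH, R on FB]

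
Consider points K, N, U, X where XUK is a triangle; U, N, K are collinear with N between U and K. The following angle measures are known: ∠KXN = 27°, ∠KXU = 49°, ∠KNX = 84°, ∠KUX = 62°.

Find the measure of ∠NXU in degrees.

1. ∠UNX = 96°  [linear pair at N on UK]
2. ∠NUX = 62°  [N on ray UK]
3. ∠NXU = 22°  [△XUN]

∠NXU = 22°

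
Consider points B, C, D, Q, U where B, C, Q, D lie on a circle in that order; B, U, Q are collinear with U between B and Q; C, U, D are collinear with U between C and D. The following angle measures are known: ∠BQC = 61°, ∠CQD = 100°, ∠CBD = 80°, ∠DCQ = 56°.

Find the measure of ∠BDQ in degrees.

1. ∠BDC = 61°  [same arc BC]
2. ∠BCD = 39°  [△BCD]
3. ∠DBQ = 56°  [same arc QD]
4. ∠BQD = 39°  [same arc BD]
5. ∠BDQ = 85°  [△BQD]

∠BDQ = 85°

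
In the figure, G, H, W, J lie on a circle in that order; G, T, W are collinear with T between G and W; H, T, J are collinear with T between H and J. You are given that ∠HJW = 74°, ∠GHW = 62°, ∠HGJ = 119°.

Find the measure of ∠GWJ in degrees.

∠GWJ = 17°

1. ∠HGW = 74°  [same arc HW]
2. ∠GWH = 44°  [△GHW]
3. ∠GJH = 44°  [same arc GH]
4. ∠GHJ = 17°  [△GHJ]
5. ∠GWJ = 17°  [same arc GJ]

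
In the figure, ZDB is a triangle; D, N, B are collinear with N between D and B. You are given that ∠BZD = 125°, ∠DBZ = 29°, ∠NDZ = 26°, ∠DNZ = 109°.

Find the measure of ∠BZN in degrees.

∠BZN = 80°

1. ∠NBZ = 29°  [N on ray BD]
2. ∠BNZ = 71°  [linear pair at N on DB]
3. ∠BZN = 80°  [△ZNB]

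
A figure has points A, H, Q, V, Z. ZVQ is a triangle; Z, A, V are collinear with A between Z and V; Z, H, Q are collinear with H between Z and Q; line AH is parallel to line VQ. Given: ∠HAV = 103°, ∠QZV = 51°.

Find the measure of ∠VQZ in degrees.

∠VQZ = 52°

1. ∠HAZ = 77°  [linear pair at A on ZV]
2. ∠AZH = 51°  [A on ZV, H on ZQ]
3. ∠AHZ = 52°  [△ZAH]
4. ∠VQZ = 52°  [AH∥VQ, corresponding at H]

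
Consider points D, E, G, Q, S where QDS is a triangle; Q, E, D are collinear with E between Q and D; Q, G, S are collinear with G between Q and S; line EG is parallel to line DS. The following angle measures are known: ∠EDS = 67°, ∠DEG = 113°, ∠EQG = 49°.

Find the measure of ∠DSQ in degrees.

∠DSQ = 64°

1. ∠QDS = 67°  [E on ray DQ]
2. ∠DQS = 49°  [E on QD, G on QS]
3. ∠DSQ = 64°  [△QDS]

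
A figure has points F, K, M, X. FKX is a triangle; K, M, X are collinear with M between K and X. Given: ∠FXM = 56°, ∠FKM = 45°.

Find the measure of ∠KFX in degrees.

1. ∠FXK = 56°  [M on ray XK]
2. ∠FKX = 45°  [M on ray KX]
3. ∠KFX = 79°  [△FKX]

∠KFX = 79°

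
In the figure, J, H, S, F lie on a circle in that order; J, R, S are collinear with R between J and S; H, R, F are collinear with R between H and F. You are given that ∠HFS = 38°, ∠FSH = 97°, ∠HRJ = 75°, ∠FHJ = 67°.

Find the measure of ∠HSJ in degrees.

∠HSJ = 30°

1. ∠FHS = 45°  [△HSF]
2. ∠HRS = 105°  [linear pair at R on JS]
3. ∠HSJ = 30°  [△HRS]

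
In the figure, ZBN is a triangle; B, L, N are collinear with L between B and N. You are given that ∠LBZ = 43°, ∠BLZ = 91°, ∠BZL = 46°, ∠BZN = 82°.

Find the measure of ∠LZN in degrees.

∠LZN = 36°

1. ∠NBZ = 43°  [L on ray BN]
2. ∠NLZ = 89°  [linear pair at L on BN]
3. ∠BNZ = 55°  [△ZBN]
4. ∠LNZ = 55°  [L on ray NB]
5. ∠LZN = 36°  [△ZLN]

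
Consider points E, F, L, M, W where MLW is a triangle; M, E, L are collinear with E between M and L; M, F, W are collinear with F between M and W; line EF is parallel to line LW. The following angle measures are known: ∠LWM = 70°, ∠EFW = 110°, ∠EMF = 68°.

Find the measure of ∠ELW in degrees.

∠ELW = 42°

1. ∠EFM = 70°  [EF∥LW, corresponding at F]
2. ∠FEM = 42°  [△MEF]
3. ∠FEL = 138°  [linear pair at E on ML]
4. ∠ELW = 42°  [EF∥LW, co-interior at L–E]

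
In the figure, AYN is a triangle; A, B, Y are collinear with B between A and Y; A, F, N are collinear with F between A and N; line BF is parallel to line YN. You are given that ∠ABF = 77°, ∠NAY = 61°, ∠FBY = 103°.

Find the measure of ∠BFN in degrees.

∠BFN = 138°

1. ∠AYN = 77°  [BF∥YN, corresponding at B]
2. ∠ANY = 42°  [△AYN]
3. ∠AFB = 42°  [BF∥YN, corresponding at F]
4. ∠BFN = 138°  [linear pair at F on AN]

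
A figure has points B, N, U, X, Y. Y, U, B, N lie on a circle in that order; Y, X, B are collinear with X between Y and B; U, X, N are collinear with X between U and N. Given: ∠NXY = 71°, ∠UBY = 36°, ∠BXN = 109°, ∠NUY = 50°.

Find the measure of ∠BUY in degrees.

1. ∠UXY = 109°  [vertical angles at X]
2. ∠BYU = 21°  [△YXU]
3. ∠BUY = 123°  [△YUB]

∠BUY = 123°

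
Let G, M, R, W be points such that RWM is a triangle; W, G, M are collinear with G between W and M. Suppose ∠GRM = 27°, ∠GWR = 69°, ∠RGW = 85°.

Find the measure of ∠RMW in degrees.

1. ∠MGR = 95°  [linear pair at G on WM]
2. ∠GMR = 58°  [△RGM]
3. ∠RMW = 58°  [G on ray MW]

∠RMW = 58°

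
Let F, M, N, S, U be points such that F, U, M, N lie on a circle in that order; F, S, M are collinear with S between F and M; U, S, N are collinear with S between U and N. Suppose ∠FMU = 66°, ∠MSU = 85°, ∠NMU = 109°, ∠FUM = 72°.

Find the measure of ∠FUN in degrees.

1. ∠FNU = 66°  [same arc FU]
2. ∠NFU = 71°  [cyclic FUMN, opposite ∠F+∠M]
3. ∠FUN = 43°  [△FUN]

∠FUN = 43°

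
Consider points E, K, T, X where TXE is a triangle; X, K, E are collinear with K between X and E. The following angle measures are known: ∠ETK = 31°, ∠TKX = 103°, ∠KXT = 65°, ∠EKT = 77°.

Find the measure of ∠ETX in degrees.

1. ∠KET = 72°  [△TKE]
2. ∠EXT = 65°  [K on ray XE]
3. ∠TEX = 72°  [K on ray EX]
4. ∠ETX = 43°  [△TXE]

∠ETX = 43°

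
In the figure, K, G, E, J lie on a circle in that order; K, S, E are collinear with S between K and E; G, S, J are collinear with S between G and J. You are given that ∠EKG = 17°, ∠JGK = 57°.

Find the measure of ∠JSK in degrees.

1. ∠EJG = 17°  [same arc GE]
2. ∠JEK = 57°  [same arc KJ]
3. ∠ESJ = 106°  [△ESJ]
4. ∠JSK = 74°  [linear pair at S on KE]

∠JSK = 74°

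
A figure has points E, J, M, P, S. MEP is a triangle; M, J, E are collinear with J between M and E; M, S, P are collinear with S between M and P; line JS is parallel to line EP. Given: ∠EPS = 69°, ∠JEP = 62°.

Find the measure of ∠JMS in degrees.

∠JMS = 49°

1. ∠EPM = 69°  [S on ray PM]
2. ∠MEP = 62°  [J on ray EM]
3. ∠EMP = 49°  [△MEP]
4. ∠JMS = 49°  [J on ME, S on MP]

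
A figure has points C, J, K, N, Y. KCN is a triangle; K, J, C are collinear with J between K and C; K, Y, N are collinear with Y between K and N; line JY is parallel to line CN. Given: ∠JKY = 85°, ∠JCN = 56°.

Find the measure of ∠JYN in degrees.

1. ∠CKN = 85°  [J on KC, Y on KN]
2. ∠KCN = 56°  [J on ray CK]
3. ∠CNK = 39°  [△KCN]
4. ∠JYK = 39°  [JY∥CN, corresponding at Y]
5. ∠JYN = 141°  [linear pair at Y on KN]

∠JYN = 141°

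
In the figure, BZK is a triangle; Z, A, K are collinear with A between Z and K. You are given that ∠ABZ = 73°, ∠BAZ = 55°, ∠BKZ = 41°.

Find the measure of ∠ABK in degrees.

∠ABK = 14°

1. ∠BAK = 125°  [linear pair at A on ZK]
2. ∠AKB = 41°  [A on ray KZ]
3. ∠ABK = 14°  [△BAK]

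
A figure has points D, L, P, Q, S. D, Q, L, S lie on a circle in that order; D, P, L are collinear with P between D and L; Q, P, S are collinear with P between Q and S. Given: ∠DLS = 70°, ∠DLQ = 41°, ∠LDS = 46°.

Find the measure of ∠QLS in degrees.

∠QLS = 111°

1. ∠DQS = 70°  [same arc DS]
2. ∠DSQ = 41°  [same arc DQ]
3. ∠QDS = 69°  [△DQS]
4. ∠QLS = 111°  [cyclic DQLS, opposite ∠D+∠L]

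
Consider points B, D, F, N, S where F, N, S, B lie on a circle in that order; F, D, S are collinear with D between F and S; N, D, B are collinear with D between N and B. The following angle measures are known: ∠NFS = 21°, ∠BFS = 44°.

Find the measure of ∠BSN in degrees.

1. ∠NBS = 21°  [same arc NS]
2. ∠BNS = 44°  [same arc SB]
3. ∠BSN = 115°  [△NSB]

∠BSN = 115°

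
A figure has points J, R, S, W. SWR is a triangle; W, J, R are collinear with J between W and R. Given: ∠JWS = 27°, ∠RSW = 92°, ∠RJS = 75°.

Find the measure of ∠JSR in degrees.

∠JSR = 44°

1. ∠RWS = 27°  [J on ray WR]
2. ∠SRW = 61°  [△SWR]
3. ∠JRS = 61°  [J on ray RW]
4. ∠JSR = 44°  [△SJR]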